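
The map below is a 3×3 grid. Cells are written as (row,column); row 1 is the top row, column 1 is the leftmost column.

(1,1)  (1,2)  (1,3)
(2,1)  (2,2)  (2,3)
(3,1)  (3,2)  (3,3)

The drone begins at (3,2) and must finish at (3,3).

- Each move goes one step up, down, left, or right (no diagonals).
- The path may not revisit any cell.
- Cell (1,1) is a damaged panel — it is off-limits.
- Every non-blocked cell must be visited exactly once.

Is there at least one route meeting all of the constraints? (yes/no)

yes

One route that works: (3,2) → (3,1) → (2,1) → (2,2) → (1,2) → (1,3) → (2,3) → (3,3).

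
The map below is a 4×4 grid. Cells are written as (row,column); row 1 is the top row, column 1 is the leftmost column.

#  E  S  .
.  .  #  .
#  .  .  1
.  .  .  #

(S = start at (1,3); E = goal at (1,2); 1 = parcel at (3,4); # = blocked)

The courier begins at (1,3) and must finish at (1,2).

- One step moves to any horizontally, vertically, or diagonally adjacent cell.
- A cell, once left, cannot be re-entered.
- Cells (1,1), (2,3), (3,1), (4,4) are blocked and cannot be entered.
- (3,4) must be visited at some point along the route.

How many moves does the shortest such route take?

5

Any route passes through (3,4) somewhere between (1,3) and (1,2). Summing Chebyshev distances along the two legs ((1,3) → (3,4) → (1,2)) gives a lower bound of 2 + 2 = 4 moves.
That bound ignores the blocked cells. Measuring each leg by the fewest moves that actually steer around them ((1,3)→(3,4): 2; (3,4)→(1,2): 3) raises the lower bound to 5.
A route of 5 moves exists: (1,3) → (2,4) → (3,4) → (3,3) → (2,2) → (1,2).
Since 5 matches that lower bound, it is optimal.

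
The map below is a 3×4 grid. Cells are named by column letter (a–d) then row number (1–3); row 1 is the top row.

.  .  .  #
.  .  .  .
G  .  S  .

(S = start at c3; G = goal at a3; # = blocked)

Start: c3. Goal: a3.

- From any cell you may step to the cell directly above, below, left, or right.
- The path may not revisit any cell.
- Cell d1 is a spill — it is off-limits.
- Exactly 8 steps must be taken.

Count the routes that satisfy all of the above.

6

Need simple routes of exactly 8 moves from c3 to a3 (Manhattan distance 2, so 3 moves are spent on a detour and 3 undoing it).
Enumerating: c3 c2 c1 b1 a1 a2 b2 b3 a3 | c3 b3 b2 c2 c1 b1 a1 a2 a3 | c3 d3 d2 c2 c1 b1 b2 b3 a3 | c3 d3 d2 c2 c1 b1 b2 a2 a3 | c3 d3 d2 c2 c1 b1 a1 a2 a3 | c3 d3 d2 c2 b2 b1 a1 a2 a3.
That gives 6 routes.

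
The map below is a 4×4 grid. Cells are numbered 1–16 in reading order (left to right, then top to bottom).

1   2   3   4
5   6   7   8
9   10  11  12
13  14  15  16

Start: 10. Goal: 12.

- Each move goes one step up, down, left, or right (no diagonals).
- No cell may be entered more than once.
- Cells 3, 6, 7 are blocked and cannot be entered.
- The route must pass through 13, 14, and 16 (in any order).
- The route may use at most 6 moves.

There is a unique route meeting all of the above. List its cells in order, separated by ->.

The 6-move cap with required stops at 13, 14, 16 leaves no slack for detours.
Route from 10: left 1 to 9, down 1 to 13, right 3 to 16, up 1 to 12 — 6 moves in all.
Check: all required cells visited; 6 ≤ 6 moves.

10 -> 9 -> 13 -> 14 -> 15 -> 16 -> 12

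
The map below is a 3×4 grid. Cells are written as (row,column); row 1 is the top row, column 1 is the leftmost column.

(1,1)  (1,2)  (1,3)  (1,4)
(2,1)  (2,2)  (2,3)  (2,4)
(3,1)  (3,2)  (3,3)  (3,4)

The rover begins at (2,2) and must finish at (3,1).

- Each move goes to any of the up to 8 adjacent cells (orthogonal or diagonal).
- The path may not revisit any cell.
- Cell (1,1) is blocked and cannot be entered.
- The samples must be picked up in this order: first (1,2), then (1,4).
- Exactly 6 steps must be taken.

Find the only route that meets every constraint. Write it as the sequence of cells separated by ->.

(2,2) -> (1,2) -> (1,3) -> (1,4) -> (2,3) -> (3,2) -> (3,1)

The waypoints must appear in the order (1,2), (1,4), with no cell reused.
Route from (2,2): up 1 to (1,2), right 2 to (1,4), down-left 2 to (3,2), left 1 to (3,1) — 6 moves in all.
Check: order respected ((1,2) at step 1, (1,4) at step 3); 6 moves as required.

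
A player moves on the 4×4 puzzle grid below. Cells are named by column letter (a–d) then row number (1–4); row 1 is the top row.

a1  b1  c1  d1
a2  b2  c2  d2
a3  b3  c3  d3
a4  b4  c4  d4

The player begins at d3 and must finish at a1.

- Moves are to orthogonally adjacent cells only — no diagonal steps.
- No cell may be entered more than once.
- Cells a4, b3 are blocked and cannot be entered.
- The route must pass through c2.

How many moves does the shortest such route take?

Any route passes through c2 somewhere between d3 and a1. Summing Manhattan distances along the two legs (d3 → c2 → a1) gives a lower bound of 2 + 3 = 5 moves.
A route of 5 moves achieves this: d3 → d2 → c2 → c1 → b1 → a1.
Since 5 matches the lower bound, it is optimal.

5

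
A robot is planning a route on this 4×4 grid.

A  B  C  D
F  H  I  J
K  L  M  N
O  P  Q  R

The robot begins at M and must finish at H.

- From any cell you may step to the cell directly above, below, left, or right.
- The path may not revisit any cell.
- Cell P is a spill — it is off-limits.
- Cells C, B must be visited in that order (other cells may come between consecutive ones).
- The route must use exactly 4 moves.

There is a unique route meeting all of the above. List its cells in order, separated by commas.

The waypoints must appear in the order C, B, with no cell reused.
Route from M: up 2 to C, left 1 to B, down 1 to H — 4 moves in all.
Check: order respected (C at step 2, B at step 3); 4 moves as required.

M, I, C, B, H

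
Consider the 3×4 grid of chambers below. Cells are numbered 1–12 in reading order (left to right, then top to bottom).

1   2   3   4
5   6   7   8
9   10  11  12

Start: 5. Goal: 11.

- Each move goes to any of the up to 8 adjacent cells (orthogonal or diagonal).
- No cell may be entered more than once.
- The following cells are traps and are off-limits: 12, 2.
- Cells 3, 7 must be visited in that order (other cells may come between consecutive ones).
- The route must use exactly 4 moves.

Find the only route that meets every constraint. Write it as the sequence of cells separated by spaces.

5 6 3 7 11

The waypoints must appear in the order 3, 7, with no cell reused.
Route from 5: right to 6, up-right to 3, 2× down (reaching 11) — 4 moves in all.
Check: order respected (3 at step 2, 7 at step 3); 4 moves as required.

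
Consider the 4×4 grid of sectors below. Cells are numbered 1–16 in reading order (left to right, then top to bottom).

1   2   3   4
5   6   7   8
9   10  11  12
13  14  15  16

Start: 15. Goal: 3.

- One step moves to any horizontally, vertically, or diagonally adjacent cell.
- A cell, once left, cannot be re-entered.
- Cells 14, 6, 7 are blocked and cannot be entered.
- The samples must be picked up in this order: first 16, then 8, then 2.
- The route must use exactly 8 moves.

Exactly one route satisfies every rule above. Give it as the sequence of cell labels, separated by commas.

The waypoints must appear in the order 16, 8, 2, with no cell reused.
Route from 15: right to 16, 2× up (reaching 8), down-left to 11, left to 10, up-left to 5, up-right to 2, right to 3 — 8 moves in all.
Check: order respected (16 at step 1, 8 at step 3, 2 at step 7); 8 moves as required.

15, 16, 12, 8, 11, 10, 5, 2, 3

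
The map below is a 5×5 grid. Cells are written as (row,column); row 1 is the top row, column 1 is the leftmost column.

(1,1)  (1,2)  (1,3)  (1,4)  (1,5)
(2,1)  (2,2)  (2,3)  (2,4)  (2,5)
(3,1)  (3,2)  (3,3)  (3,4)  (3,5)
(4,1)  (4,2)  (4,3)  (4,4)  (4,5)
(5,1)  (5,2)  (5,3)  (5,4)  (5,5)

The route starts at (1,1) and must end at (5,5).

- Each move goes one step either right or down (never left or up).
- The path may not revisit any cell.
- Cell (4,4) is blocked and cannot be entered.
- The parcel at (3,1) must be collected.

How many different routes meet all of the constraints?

A right/down-only route from (1,1) to (5,5) makes exactly 4 down-moves and 4 right-moves in some order.
With no other constraints that would be C(8,4) = 70 routes.
Split at (3,1) and multiply the segment counts (each segment already excludes blocked cells): (1,1)→(3,1): 1; (3,1)→(5,5): 7; product = 7.
That gives 7 routes.

7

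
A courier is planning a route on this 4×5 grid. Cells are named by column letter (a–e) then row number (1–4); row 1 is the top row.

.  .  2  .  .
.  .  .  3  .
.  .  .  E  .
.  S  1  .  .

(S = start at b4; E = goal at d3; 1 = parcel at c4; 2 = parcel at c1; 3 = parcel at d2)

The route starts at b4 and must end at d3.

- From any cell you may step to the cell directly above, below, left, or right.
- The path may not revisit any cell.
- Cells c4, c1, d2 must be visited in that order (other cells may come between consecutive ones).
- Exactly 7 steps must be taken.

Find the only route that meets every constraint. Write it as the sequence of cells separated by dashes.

The waypoints must appear in the order c4, c1, d2, with no cell reused.
Route from b4: right 1 to c4, up 3 to c1, right 1 to d1, down 2 to d3 — 7 moves in all.
Check: order respected (1 at step 1, 2 at step 4, 3 at step 6); 7 moves as required.

b4 - c4 - c3 - c2 - c1 - d1 - d2 - d3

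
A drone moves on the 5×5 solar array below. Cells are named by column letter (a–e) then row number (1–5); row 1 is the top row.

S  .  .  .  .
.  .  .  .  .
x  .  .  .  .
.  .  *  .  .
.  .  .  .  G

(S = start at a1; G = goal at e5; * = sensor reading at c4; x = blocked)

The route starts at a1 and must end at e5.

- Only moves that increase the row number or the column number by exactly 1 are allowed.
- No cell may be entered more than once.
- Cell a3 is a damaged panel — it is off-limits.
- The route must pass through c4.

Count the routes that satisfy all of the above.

A right/down-only route from a1 to e5 makes exactly 4 down-moves and 4 right-moves in some order.
With no other constraints that would be C(8,4) = 70 routes.
Split at c4 and multiply the segment counts (each segment already excludes blocked cells): a1→c4: 7; c4→e5: 3; product = 21.
That gives 21 routes.

21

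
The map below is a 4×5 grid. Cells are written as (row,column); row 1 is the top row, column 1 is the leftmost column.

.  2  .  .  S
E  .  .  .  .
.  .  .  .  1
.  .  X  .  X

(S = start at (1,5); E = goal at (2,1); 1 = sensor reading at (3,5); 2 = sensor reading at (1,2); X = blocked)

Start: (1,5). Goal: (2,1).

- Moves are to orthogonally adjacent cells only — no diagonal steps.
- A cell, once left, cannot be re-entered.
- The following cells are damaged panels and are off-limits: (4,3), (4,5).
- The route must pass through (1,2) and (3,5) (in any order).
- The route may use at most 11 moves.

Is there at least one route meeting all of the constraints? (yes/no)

One route that works: (1,5) → (2,5) → (3,5) → (3,4) → (2,4) → (1,4) → (1,3) → (1,2) → (2,2) → (2,1).

yes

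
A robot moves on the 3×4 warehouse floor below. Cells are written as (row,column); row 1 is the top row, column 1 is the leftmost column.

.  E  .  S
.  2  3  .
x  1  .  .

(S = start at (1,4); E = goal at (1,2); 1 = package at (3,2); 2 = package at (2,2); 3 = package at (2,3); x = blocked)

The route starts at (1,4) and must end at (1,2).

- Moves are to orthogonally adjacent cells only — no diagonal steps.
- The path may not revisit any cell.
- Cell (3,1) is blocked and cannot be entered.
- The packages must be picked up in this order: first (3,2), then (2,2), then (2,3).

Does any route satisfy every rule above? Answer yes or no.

yes

One route that works: (1,4) → (2,4) → (3,4) → (3,3) → (3,2) → (2,2) → (2,3) → (1,3) → (1,2).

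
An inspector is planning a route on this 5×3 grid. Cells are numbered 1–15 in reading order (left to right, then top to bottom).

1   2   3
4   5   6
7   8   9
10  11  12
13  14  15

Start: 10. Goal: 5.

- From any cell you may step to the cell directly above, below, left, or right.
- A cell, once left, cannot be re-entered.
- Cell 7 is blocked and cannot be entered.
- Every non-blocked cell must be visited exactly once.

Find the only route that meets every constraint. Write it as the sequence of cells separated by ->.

Need to visit all 14 open cells exactly once, starting at 10 and ending at 5.
Route from 10: down to 13, 2× right (reaching 15), up to 12, left to 11, up to 8, right to 9, 2× up (reaching 3), 2× left (reaching 1), down to 4, right to 5 — 13 moves in all.
Check: all 14 open cells covered.

10 -> 13 -> 14 -> 15 -> 12 -> 11 -> 8 -> 9 -> 6 -> 3 -> 2 -> 1 -> 4 -> 5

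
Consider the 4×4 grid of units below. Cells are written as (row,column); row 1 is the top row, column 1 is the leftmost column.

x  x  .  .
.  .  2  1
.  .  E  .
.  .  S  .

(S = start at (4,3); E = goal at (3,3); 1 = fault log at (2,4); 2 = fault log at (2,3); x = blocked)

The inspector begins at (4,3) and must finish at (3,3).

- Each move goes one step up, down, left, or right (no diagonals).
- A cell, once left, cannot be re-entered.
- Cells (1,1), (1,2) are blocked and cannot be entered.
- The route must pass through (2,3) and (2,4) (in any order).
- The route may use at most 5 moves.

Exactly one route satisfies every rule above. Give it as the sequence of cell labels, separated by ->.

The 5-move cap with required stops at (2,3), (2,4) leaves no slack for detours.
Route from (4,3): right to (4,4), 2× up (reaching (2,4)), left to (2,3), down to (3,3) — 5 moves in all.
Check: all required cells visited; 5 ≤ 5 moves.

(4,3) -> (4,4) -> (3,4) -> (2,4) -> (2,3) -> (3,3)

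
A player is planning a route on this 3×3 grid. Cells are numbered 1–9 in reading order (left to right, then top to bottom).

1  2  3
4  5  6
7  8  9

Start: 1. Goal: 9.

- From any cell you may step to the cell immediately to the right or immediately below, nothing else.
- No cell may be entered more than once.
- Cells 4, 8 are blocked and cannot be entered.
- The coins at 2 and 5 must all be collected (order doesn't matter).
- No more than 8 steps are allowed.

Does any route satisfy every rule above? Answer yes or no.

yes

One route that works: 1 → 2 → 5 → 6 → 9.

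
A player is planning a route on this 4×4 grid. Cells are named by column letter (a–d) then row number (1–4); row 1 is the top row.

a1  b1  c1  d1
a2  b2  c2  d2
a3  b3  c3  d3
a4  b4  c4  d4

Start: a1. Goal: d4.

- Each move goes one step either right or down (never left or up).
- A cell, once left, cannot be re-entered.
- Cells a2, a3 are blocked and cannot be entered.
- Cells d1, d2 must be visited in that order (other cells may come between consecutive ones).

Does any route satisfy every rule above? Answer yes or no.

One route that works: a1 → b1 → c1 → d1 → d2 → d3 → d4.

yes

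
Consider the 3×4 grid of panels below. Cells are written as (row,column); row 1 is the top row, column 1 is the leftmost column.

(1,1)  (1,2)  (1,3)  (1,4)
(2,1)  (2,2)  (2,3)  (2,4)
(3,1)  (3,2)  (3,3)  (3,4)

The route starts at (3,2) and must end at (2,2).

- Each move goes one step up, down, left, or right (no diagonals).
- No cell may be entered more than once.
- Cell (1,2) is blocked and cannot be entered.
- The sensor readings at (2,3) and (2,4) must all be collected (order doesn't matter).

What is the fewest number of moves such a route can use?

Any route passes through (2,3) and (2,4) in some order between (3,2) and (2,2). Summing Manhattan distances along each leg and taking the cheapest ordering ((3,2) → (2,3) → (2,4) → (2,2)) gives a lower bound of 2 + 1 + 2 = 5 moves.
A route of 5 moves achieves this: (3,2) → (3,3) → (3,4) → (2,4) → (2,3) → (2,2).
Since 5 matches the lower bound, it is optimal.

5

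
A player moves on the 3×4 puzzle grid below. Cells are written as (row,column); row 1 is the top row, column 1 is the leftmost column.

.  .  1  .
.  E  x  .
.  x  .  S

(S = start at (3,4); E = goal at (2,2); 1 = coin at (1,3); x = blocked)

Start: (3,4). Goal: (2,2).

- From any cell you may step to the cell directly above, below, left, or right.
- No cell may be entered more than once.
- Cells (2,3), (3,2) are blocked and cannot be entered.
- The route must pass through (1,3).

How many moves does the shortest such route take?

5

Any route passes through (1,3) somewhere between (3,4) and (2,2). Summing Manhattan distances along the two legs ((3,4) → (1,3) → (2,2)) gives a lower bound of 3 + 2 = 5 moves.
A route of 5 moves achieves this: (3,4) → (2,4) → (1,4) → (1,3) → (1,2) → (2,2).
Since 5 matches the lower bound, it is optimal.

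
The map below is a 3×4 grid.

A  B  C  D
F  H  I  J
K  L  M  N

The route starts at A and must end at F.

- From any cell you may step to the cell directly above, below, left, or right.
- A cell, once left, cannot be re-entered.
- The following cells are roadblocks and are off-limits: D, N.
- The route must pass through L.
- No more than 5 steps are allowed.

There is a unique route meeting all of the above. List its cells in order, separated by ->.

The 5-move cap with required stops at L leaves no slack for detours.
Route from A: right to B, 2× down (reaching L), left to K, up to F — 5 moves in all.
Check: all required cells visited; 5 ≤ 5 moves.

A -> B -> H -> L -> K -> F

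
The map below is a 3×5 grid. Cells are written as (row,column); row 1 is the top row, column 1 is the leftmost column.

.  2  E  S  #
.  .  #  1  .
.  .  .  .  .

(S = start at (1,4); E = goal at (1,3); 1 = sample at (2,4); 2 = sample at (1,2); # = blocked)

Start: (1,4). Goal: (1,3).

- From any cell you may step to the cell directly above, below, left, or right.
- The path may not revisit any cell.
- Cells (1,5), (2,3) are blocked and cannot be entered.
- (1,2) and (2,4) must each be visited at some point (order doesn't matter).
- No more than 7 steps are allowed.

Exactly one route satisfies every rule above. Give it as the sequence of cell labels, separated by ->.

(1,4) -> (2,4) -> (3,4) -> (3,3) -> (3,2) -> (2,2) -> (1,2) -> (1,3)

The budget equals the shortest possible length, so every move has to be on a shortest route through the required cells.
Route from (1,4): 2× down (reaching (3,4)), 2× left (reaching (3,2)), 2× up (reaching (1,2)), right to (1,3) — 7 moves in all.
Check: all required cells visited; 7 ≤ 7 moves.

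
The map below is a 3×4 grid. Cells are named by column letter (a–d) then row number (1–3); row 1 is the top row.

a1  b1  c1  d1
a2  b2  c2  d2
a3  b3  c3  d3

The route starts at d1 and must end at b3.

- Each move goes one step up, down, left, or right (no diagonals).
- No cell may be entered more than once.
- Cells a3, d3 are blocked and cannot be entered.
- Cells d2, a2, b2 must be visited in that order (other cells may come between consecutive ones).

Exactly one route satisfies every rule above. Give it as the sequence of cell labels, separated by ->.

d1 -> d2 -> c2 -> c1 -> b1 -> a1 -> a2 -> b2 -> b3

The waypoints must appear in the order d2, a2, b2, with no cell reused.
Route from d1: down 1 to d2, left 1 to c2, up 1 to c1, left 2 to a1, down 1 to a2, right 1 to b2, down 1 to b3 — 8 moves in all.
Check: order respected (d2 at step 1, a2 at step 6, b2 at step 7).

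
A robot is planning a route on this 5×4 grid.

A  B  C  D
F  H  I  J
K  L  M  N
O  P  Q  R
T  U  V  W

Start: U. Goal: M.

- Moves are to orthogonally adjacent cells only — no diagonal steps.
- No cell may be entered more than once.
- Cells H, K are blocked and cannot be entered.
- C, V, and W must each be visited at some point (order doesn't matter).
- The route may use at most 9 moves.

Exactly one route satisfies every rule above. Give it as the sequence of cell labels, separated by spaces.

Any route must reach C, V, and W and still end at M within 9 moves, so the order of the required stops is forced.
Route from U: 2× right (reaching W), 4× up (reaching D), left to C, 2× down (reaching M) — 9 moves in all.
Check: all required cells visited; 9 ≤ 9 moves.

U V W R N J D C I M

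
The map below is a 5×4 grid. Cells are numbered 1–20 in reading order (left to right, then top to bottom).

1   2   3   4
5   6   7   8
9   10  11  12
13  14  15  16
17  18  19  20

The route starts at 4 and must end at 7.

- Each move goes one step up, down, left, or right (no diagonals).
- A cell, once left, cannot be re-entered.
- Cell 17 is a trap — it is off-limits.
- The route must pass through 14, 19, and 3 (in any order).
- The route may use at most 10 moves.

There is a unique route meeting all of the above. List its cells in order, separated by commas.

The budget equals the shortest possible length, so every move has to be on a shortest route through the required cells.
Route from 4: left 2 to 2, down 4 to 18, right 1 to 19, up 3 to 7 — 10 moves in all.
Check: all required cells visited; 10 ≤ 10 moves.

4, 3, 2, 6, 10, 14, 18, 19, 15, 11, 7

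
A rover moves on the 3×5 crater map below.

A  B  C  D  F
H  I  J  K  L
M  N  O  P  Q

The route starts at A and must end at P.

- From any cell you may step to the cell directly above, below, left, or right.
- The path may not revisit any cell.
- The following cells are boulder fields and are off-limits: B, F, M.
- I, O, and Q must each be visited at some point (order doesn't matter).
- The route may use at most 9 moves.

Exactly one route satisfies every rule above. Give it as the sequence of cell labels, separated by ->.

A -> H -> I -> N -> O -> J -> K -> L -> Q -> P

The budget equals the shortest possible length, so every move has to be on a shortest route through the required cells.
Route from A: down 1 to H, right 1 to I, down 1 to N, right 1 to O, up 1 to J, right 2 to L, down 1 to Q, left 1 to P — 9 moves in all.
Check: all required cells visited; 9 ≤ 9 moves.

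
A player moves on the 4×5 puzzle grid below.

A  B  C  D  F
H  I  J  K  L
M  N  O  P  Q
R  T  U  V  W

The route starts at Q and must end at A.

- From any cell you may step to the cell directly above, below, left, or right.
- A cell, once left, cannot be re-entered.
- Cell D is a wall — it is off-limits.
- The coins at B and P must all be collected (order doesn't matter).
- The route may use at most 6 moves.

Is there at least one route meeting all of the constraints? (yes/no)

One route that works: Q → P → K → J → C → B → A.

yes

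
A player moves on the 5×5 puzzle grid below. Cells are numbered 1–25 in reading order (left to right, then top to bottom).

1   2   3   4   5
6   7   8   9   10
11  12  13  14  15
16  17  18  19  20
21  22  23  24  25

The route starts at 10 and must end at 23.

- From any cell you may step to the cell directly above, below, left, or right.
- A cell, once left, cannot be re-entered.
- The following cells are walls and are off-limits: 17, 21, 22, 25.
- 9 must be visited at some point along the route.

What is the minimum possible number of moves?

Any route passes through 9 somewhere between 10 and 23. Summing Manhattan distances along the two legs (10 → 9 → 23) gives a lower bound of 1 + 4 = 5 moves.
A route of 5 moves achieves this: 10 → 9 → 14 → 19 → 24 → 23.
Since 5 matches the lower bound, it is optimal.

5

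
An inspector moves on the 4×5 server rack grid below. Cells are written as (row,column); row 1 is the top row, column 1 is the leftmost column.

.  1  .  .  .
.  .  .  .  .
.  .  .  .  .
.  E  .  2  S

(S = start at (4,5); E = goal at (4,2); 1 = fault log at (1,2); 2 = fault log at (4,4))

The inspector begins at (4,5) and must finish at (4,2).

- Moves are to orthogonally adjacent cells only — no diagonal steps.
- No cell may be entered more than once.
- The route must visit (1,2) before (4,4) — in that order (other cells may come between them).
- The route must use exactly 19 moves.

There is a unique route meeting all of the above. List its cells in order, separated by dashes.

The waypoints must appear in the order (1,2), (4,4), with no cell reused.
Route from (4,5): up 3 to (1,5), left 4 to (1,1), down 1 to (2,1), right 3 to (2,4), down 2 to (4,4), left 1 to (4,3), up 1 to (3,3), left 2 to (3,1), down 1 to (4,1), right 1 to (4,2) — 19 moves in all.
Check: order respected (1 at step 6, 2 at step 13); 19 moves as required.

(4,5) - (3,5) - (2,5) - (1,5) - (1,4) - (1,3) - (1,2) - (1,1) - (2,1) - (2,2) - (2,3) - (2,4) - (3,4) - (4,4) - (4,3) - (3,3) - (3,2) - (3,1) - (4,1) - (4,2)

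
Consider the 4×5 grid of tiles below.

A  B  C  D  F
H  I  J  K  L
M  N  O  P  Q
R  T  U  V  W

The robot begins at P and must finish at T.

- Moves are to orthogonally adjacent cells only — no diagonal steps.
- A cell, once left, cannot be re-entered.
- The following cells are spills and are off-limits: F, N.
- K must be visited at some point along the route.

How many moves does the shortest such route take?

Any route passes through K somewhere between P and T. Summing Manhattan distances along the two legs (P → K → T) gives a lower bound of 1 + 4 = 5 moves.
A route of 5 moves achieves this: P → K → J → O → U → T.
Since 5 matches the lower bound, it is optimal.

5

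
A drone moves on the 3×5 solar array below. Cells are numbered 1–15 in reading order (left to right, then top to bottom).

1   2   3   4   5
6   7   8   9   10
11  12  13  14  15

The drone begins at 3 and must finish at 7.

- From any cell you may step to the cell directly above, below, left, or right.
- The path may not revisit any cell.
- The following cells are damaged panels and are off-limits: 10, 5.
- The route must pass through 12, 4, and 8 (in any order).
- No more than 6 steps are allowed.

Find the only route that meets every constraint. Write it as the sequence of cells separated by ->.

The budget equals the shortest possible length, so every move has to be on a shortest route through the required cells.
Route from 3: right to 4, down to 9, left to 8, down to 13, left to 12, up to 7 — 6 moves in all.
Check: all required cells visited; 6 ≤ 6 moves.

3 -> 4 -> 9 -> 8 -> 13 -> 12 -> 7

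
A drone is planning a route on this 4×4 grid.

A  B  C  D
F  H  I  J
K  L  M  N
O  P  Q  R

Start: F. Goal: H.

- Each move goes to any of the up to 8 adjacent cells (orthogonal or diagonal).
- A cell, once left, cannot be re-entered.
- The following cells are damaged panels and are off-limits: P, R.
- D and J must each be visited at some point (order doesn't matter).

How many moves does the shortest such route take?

Any route passes through D and J in some order between F and H. Summing Chebyshev distances along each leg and taking the cheapest ordering (F → J → D → H) gives a lower bound of 3 + 1 + 2 = 6 moves.
A route of 6 moves achieves this: F → B → C → D → J → I → H.
Since 6 matches the lower bound, it is optimal.

6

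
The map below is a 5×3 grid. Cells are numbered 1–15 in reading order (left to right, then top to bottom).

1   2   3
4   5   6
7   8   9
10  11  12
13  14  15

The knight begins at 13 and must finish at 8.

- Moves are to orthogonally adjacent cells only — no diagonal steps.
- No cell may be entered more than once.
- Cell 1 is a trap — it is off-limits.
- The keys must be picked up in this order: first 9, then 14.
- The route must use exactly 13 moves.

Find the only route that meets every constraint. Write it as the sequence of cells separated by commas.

13, 10, 7, 4, 5, 2, 3, 6, 9, 12, 15, 14, 11, 8

The waypoints must appear in the order 9, 14, with no cell reused.
Route from 13: up 3 to 4, right 1 to 5, up 1 to 2, right 1 to 3, down 4 to 15, left 1 to 14, up 2 to 8 — 13 moves in all.
Check: order respected (9 at step 8, 14 at step 11); 13 moves as required.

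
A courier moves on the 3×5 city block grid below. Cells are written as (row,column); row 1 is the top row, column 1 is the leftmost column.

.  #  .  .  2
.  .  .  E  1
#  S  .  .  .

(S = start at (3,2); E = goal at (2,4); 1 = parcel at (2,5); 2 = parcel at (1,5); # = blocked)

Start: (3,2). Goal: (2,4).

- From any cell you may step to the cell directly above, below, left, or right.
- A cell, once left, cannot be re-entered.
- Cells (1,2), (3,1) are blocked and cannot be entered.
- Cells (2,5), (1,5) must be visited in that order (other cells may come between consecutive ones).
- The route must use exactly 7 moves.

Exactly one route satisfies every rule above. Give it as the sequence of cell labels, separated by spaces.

The waypoints must appear in the order (2,5), (1,5), with no cell reused.
Route from (3,2): 3× right (reaching (3,5)), 2× up (reaching (1,5)), left to (1,4), down to (2,4) — 7 moves in all.
Check: order respected (1 at step 4, 2 at step 5); 7 moves as required.

(3,2) (3,3) (3,4) (3,5) (2,5) (1,5) (1,4) (2,4)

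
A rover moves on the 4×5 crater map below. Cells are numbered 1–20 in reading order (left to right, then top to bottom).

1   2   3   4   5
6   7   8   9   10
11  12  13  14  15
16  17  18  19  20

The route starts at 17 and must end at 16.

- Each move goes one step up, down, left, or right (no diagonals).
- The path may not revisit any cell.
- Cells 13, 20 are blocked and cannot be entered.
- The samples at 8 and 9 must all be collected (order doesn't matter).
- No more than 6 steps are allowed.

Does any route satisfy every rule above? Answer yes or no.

Even ignoring the no-revisit rule, getting from 17 to 16, taking the cheapest ordering 17 → 9 → 8 → 16 needs at least 4 + 1 + 4 = 9 moves (Manhattan distance per leg), which exceeds the 6-move limit.

no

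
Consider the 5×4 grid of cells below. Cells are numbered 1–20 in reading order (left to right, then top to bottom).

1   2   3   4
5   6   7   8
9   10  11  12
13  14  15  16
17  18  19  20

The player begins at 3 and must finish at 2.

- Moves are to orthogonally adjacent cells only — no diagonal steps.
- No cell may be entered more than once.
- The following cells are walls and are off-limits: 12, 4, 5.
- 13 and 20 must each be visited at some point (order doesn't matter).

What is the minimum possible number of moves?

Any route passes through 13 and 20 in some order between 3 and 2. Summing Manhattan distances along each leg and taking the cheapest ordering (3 → 20 → 13 → 2) gives a lower bound of 5 + 4 + 4 = 13 moves.
A route of 13 moves achieves this: 3 → 7 → 11 → 15 → 16 → 20 → 19 → 18 → 14 → 13 → 9 → 10 → 6 → 2.
Since 13 matches the lower bound, it is optimal.

13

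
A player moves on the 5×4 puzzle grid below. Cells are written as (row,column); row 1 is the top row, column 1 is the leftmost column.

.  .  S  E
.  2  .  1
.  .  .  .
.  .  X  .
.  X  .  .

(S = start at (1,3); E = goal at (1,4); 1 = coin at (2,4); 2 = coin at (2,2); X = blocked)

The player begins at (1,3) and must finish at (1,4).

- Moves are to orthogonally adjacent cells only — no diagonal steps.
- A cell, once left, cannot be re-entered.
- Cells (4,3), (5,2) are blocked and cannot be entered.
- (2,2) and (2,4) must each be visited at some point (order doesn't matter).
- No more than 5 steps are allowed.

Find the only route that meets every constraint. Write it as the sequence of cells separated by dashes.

The budget equals the shortest possible length, so every move has to be on a shortest route through the required cells.
Route from (1,3): left to (1,2), down to (2,2), 2× right (reaching (2,4)), up to (1,4) — 5 moves in all.
Check: all required cells visited; 5 ≤ 5 moves.

(1,3) - (1,2) - (2,2) - (2,3) - (2,4) - (1,4)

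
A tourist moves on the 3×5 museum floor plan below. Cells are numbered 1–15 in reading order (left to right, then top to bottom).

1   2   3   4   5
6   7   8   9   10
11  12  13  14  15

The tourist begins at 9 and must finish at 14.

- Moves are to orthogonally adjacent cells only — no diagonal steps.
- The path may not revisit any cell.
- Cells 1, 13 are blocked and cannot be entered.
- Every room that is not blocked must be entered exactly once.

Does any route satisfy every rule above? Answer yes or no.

no

Colour the cells like a checkerboard: each orthogonal step flips colour, so a Hamiltonian route alternates colours. Here there are 6 cells of one colour and 7 of the other, with start on the opposite colour to the goal — the counts and endpoints can't be arranged into an alternating sequence of length 13, so no Hamiltonian route exists.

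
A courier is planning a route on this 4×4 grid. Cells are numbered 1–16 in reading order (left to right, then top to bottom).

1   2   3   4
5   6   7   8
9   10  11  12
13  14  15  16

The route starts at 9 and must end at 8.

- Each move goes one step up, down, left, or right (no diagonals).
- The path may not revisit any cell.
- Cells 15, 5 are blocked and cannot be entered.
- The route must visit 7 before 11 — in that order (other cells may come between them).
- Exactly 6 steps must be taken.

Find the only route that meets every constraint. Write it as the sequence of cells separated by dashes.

The waypoints must appear in the order 7, 11, with no cell reused.
Route from 9: right to 10, up to 6, right to 7, down to 11, right to 12, up to 8 — 6 moves in all.
Check: order respected (7 at step 3, 11 at step 4); 6 moves as required.

9 - 10 - 6 - 7 - 11 - 12 - 8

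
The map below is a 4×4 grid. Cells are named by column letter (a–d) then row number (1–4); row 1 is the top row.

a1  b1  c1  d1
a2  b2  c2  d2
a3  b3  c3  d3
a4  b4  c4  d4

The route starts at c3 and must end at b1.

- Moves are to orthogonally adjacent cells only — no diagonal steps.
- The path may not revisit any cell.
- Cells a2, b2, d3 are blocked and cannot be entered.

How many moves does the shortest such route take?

The Manhattan distance from c3 to b1 is |3−1| + |3−2| = 3, so at least 3 moves are needed.
A route of 3 moves achieves this: c3 → c2 → c1 → b1.
Since 3 matches the lower bound, it is optimal.

3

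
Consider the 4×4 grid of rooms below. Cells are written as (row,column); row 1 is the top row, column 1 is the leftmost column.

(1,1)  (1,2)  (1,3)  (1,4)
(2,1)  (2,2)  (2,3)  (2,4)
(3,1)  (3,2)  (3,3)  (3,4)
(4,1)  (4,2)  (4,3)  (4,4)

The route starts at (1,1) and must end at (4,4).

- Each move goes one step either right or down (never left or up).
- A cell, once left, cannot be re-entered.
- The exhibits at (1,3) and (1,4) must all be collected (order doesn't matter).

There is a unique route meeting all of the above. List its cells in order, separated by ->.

Moves only go right or down, so the column and row indices never decrease.
Route from (1,1): right 3 to (1,4), down 3 to (4,4) — 6 moves in all.
Check: all required cells visited.

(1,1) -> (1,2) -> (1,3) -> (1,4) -> (2,4) -> (3,4) -> (4,4)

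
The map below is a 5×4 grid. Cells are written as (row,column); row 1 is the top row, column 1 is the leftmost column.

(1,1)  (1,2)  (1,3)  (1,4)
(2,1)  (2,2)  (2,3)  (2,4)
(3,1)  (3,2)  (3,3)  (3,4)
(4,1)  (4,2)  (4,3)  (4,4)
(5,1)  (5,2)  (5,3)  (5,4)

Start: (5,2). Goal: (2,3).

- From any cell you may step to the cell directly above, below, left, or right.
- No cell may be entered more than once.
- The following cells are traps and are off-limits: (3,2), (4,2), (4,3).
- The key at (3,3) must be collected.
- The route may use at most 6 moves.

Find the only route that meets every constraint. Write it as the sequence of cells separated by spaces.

Any route must reach (3,3) and still end at (2,3) within 6 moves, so the order of the required stops is forced.
Route from (5,2): 2× right (reaching (5,4)), 2× up (reaching (3,4)), left to (3,3), up to (2,3) — 6 moves in all.
Check: all required cells visited; 6 ≤ 6 moves.

(5,2) (5,3) (5,4) (4,4) (3,4) (3,3) (2,3)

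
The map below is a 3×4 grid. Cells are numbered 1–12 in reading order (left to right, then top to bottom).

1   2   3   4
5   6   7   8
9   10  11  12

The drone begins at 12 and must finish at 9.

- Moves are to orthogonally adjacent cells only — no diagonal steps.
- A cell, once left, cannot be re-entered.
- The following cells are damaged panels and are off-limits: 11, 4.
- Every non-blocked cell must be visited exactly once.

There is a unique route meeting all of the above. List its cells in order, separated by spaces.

Need to visit all 10 open cells exactly once, starting at 12 and ending at 9.
Cell 1 has only two open neighbours (5 and 2), so the path must pass straight through it: one of those is the cell it's entered from and the other is where it exits.
Route from 12: up 1 to 8, left 1 to 7, up 1 to 3, left 2 to 1, down 1 to 5, right 1 to 6, down 1 to 10, left 1 to 9 — 9 moves in all.
Check: all 10 open cells covered.

12 8 7 3 2 1 5 6 10 9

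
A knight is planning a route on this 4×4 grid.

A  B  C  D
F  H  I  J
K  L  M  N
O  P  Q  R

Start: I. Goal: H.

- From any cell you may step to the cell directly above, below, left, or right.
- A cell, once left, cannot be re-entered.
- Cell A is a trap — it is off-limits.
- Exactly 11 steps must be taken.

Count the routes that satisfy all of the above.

Need simple routes of exactly 11 moves from I to H (Manhattan distance 1, so 5 moves are spent on a detour and 5 undoing it).
Branch systematically from the start, pruning whenever the remaining move budget drops below the Manhattan distance to H or differs from it in parity. Grouping the completions by first move — via C: 8; via M: 1; via J: 1 (no valid completion starts via H) — and summing: 8 + 1 + 1 = 10.
That gives 10 routes.

10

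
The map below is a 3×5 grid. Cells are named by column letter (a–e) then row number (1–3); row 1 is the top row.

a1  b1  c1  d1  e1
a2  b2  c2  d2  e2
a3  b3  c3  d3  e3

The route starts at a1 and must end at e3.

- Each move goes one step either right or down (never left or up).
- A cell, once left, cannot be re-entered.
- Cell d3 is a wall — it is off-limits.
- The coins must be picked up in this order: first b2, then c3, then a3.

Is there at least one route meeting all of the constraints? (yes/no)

no

a3 lies to the left of c3, so going from c3 to a3 would need a leftward move — but moves only go right/down, so c3 cannot be visited before a3.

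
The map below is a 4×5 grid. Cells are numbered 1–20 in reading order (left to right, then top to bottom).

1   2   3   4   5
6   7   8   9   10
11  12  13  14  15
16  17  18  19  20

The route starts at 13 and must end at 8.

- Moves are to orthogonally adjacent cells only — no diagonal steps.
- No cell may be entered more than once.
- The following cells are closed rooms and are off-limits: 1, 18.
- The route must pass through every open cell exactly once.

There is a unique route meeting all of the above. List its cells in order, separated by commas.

13, 12, 17, 16, 11, 6, 7, 2, 3, 4, 5, 10, 15, 20, 19, 14, 9, 8

Need to visit all 18 open cells exactly once, starting at 13 and ending at 8.
Cell 2 has only two open neighbours (7 and 3), so the path must pass straight through it: one of those is the cell it's entered from and the other is where it exits.
Route from 13: left 1 to 12, down 1 to 17, left 1 to 16, up 2 to 6, right 1 to 7, up 1 to 2, right 3 to 5, down 3 to 20, left 1 to 19, up 2 to 9, left 1 to 8 — 17 moves in all.
Check: all 18 open cells covered.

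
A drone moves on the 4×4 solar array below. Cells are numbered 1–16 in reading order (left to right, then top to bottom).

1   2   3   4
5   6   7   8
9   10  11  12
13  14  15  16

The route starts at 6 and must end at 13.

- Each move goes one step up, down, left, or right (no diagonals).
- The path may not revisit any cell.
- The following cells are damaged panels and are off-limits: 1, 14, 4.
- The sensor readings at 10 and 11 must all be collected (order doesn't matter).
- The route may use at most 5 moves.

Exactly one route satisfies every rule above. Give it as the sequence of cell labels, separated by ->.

6 -> 7 -> 11 -> 10 -> 9 -> 13

The budget equals the shortest possible length, so every move has to be on a shortest route through the required cells.
Route from 6: right to 7, down to 11, 2× left (reaching 9), down to 13 — 5 moves in all.
Check: all required cells visited; 5 ≤ 5 moves.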